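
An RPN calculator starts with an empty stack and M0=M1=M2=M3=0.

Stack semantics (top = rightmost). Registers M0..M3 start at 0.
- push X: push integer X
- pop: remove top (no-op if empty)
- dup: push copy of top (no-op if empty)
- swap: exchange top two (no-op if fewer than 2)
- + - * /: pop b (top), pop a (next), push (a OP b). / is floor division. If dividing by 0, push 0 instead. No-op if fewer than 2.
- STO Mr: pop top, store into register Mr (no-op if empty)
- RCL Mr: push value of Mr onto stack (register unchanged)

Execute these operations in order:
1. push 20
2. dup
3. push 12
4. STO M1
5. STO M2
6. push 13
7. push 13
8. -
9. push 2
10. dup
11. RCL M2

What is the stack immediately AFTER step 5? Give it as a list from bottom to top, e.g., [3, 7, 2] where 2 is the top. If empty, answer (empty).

After op 1 (push 20): stack=[20] mem=[0,0,0,0]
After op 2 (dup): stack=[20,20] mem=[0,0,0,0]
After op 3 (push 12): stack=[20,20,12] mem=[0,0,0,0]
After op 4 (STO M1): stack=[20,20] mem=[0,12,0,0]
After op 5 (STO M2): stack=[20] mem=[0,12,20,0]

[20]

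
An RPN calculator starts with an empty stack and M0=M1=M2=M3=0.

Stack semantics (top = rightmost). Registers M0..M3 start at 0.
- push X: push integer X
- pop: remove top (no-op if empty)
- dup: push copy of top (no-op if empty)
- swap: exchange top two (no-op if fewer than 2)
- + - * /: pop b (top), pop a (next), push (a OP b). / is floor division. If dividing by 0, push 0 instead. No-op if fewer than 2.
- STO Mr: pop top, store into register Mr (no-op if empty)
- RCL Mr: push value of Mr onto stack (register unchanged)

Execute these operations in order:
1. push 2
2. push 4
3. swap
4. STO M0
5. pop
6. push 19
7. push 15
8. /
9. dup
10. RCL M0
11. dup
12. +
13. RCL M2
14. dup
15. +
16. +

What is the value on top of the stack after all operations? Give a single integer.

After op 1 (push 2): stack=[2] mem=[0,0,0,0]
After op 2 (push 4): stack=[2,4] mem=[0,0,0,0]
After op 3 (swap): stack=[4,2] mem=[0,0,0,0]
After op 4 (STO M0): stack=[4] mem=[2,0,0,0]
After op 5 (pop): stack=[empty] mem=[2,0,0,0]
After op 6 (push 19): stack=[19] mem=[2,0,0,0]
After op 7 (push 15): stack=[19,15] mem=[2,0,0,0]
After op 8 (/): stack=[1] mem=[2,0,0,0]
After op 9 (dup): stack=[1,1] mem=[2,0,0,0]
After op 10 (RCL M0): stack=[1,1,2] mem=[2,0,0,0]
After op 11 (dup): stack=[1,1,2,2] mem=[2,0,0,0]
After op 12 (+): stack=[1,1,4] mem=[2,0,0,0]
After op 13 (RCL M2): stack=[1,1,4,0] mem=[2,0,0,0]
After op 14 (dup): stack=[1,1,4,0,0] mem=[2,0,0,0]
After op 15 (+): stack=[1,1,4,0] mem=[2,0,0,0]
After op 16 (+): stack=[1,1,4] mem=[2,0,0,0]

Answer: 4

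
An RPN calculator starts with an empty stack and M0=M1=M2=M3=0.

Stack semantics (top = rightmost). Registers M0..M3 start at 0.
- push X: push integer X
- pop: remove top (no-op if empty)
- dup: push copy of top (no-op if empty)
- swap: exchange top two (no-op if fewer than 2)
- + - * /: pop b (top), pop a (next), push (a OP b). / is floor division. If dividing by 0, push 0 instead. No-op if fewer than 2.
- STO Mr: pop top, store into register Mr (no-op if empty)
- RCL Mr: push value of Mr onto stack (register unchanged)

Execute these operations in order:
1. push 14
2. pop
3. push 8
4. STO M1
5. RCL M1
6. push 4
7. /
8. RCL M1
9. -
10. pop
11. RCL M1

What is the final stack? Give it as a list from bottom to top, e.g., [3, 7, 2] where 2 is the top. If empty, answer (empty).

Answer: [8]

Derivation:
After op 1 (push 14): stack=[14] mem=[0,0,0,0]
After op 2 (pop): stack=[empty] mem=[0,0,0,0]
After op 3 (push 8): stack=[8] mem=[0,0,0,0]
After op 4 (STO M1): stack=[empty] mem=[0,8,0,0]
After op 5 (RCL M1): stack=[8] mem=[0,8,0,0]
After op 6 (push 4): stack=[8,4] mem=[0,8,0,0]
After op 7 (/): stack=[2] mem=[0,8,0,0]
After op 8 (RCL M1): stack=[2,8] mem=[0,8,0,0]
After op 9 (-): stack=[-6] mem=[0,8,0,0]
After op 10 (pop): stack=[empty] mem=[0,8,0,0]
After op 11 (RCL M1): stack=[8] mem=[0,8,0,0]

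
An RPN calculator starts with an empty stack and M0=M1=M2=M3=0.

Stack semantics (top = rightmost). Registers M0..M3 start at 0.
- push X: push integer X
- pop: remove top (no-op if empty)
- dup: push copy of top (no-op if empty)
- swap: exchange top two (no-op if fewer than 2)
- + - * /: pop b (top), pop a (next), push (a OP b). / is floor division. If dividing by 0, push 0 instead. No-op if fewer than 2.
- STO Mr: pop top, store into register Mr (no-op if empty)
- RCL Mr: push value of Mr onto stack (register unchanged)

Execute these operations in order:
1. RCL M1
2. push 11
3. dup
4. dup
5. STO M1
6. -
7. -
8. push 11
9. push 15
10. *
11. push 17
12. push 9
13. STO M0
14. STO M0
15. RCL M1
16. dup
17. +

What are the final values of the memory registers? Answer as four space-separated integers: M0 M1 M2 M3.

After op 1 (RCL M1): stack=[0] mem=[0,0,0,0]
After op 2 (push 11): stack=[0,11] mem=[0,0,0,0]
After op 3 (dup): stack=[0,11,11] mem=[0,0,0,0]
After op 4 (dup): stack=[0,11,11,11] mem=[0,0,0,0]
After op 5 (STO M1): stack=[0,11,11] mem=[0,11,0,0]
After op 6 (-): stack=[0,0] mem=[0,11,0,0]
After op 7 (-): stack=[0] mem=[0,11,0,0]
After op 8 (push 11): stack=[0,11] mem=[0,11,0,0]
After op 9 (push 15): stack=[0,11,15] mem=[0,11,0,0]
After op 10 (*): stack=[0,165] mem=[0,11,0,0]
After op 11 (push 17): stack=[0,165,17] mem=[0,11,0,0]
After op 12 (push 9): stack=[0,165,17,9] mem=[0,11,0,0]
After op 13 (STO M0): stack=[0,165,17] mem=[9,11,0,0]
After op 14 (STO M0): stack=[0,165] mem=[17,11,0,0]
After op 15 (RCL M1): stack=[0,165,11] mem=[17,11,0,0]
After op 16 (dup): stack=[0,165,11,11] mem=[17,11,0,0]
After op 17 (+): stack=[0,165,22] mem=[17,11,0,0]

Answer: 17 11 0 0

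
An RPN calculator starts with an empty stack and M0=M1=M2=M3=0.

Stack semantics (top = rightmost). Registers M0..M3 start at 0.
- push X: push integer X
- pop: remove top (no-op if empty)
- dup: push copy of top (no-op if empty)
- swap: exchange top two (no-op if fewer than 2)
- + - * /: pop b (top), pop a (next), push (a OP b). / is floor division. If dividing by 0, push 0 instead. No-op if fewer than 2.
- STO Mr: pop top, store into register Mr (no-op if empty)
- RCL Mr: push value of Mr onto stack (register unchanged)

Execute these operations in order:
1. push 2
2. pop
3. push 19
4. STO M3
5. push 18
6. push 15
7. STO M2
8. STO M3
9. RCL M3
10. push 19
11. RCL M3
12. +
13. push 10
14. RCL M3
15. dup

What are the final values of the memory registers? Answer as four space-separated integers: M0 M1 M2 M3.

After op 1 (push 2): stack=[2] mem=[0,0,0,0]
After op 2 (pop): stack=[empty] mem=[0,0,0,0]
After op 3 (push 19): stack=[19] mem=[0,0,0,0]
After op 4 (STO M3): stack=[empty] mem=[0,0,0,19]
After op 5 (push 18): stack=[18] mem=[0,0,0,19]
After op 6 (push 15): stack=[18,15] mem=[0,0,0,19]
After op 7 (STO M2): stack=[18] mem=[0,0,15,19]
After op 8 (STO M3): stack=[empty] mem=[0,0,15,18]
After op 9 (RCL M3): stack=[18] mem=[0,0,15,18]
After op 10 (push 19): stack=[18,19] mem=[0,0,15,18]
After op 11 (RCL M3): stack=[18,19,18] mem=[0,0,15,18]
After op 12 (+): stack=[18,37] mem=[0,0,15,18]
After op 13 (push 10): stack=[18,37,10] mem=[0,0,15,18]
After op 14 (RCL M3): stack=[18,37,10,18] mem=[0,0,15,18]
After op 15 (dup): stack=[18,37,10,18,18] mem=[0,0,15,18]

Answer: 0 0 15 18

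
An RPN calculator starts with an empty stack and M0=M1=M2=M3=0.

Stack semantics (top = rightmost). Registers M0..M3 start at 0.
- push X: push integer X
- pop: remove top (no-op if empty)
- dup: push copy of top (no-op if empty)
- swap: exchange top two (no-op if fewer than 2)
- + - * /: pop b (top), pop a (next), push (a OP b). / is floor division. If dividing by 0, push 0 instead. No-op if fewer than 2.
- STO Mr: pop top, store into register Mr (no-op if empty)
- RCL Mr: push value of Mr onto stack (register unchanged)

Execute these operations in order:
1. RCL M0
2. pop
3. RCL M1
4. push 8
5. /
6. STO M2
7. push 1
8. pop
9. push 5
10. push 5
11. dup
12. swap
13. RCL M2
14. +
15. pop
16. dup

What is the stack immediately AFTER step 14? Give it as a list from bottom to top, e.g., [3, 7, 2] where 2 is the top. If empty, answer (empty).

After op 1 (RCL M0): stack=[0] mem=[0,0,0,0]
After op 2 (pop): stack=[empty] mem=[0,0,0,0]
After op 3 (RCL M1): stack=[0] mem=[0,0,0,0]
After op 4 (push 8): stack=[0,8] mem=[0,0,0,0]
After op 5 (/): stack=[0] mem=[0,0,0,0]
After op 6 (STO M2): stack=[empty] mem=[0,0,0,0]
After op 7 (push 1): stack=[1] mem=[0,0,0,0]
After op 8 (pop): stack=[empty] mem=[0,0,0,0]
After op 9 (push 5): stack=[5] mem=[0,0,0,0]
After op 10 (push 5): stack=[5,5] mem=[0,0,0,0]
After op 11 (dup): stack=[5,5,5] mem=[0,0,0,0]
After op 12 (swap): stack=[5,5,5] mem=[0,0,0,0]
After op 13 (RCL M2): stack=[5,5,5,0] mem=[0,0,0,0]
After op 14 (+): stack=[5,5,5] mem=[0,0,0,0]

[5, 5, 5]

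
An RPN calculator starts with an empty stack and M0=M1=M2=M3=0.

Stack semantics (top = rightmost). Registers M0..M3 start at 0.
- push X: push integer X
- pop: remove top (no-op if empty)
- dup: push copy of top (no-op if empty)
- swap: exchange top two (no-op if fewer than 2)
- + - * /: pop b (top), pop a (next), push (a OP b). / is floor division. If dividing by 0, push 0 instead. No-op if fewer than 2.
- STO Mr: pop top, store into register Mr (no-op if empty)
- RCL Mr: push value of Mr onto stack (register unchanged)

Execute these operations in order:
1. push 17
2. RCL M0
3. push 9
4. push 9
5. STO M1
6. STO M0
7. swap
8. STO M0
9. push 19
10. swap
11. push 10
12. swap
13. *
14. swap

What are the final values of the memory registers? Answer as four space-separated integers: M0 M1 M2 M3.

After op 1 (push 17): stack=[17] mem=[0,0,0,0]
After op 2 (RCL M0): stack=[17,0] mem=[0,0,0,0]
After op 3 (push 9): stack=[17,0,9] mem=[0,0,0,0]
After op 4 (push 9): stack=[17,0,9,9] mem=[0,0,0,0]
After op 5 (STO M1): stack=[17,0,9] mem=[0,9,0,0]
After op 6 (STO M0): stack=[17,0] mem=[9,9,0,0]
After op 7 (swap): stack=[0,17] mem=[9,9,0,0]
After op 8 (STO M0): stack=[0] mem=[17,9,0,0]
After op 9 (push 19): stack=[0,19] mem=[17,9,0,0]
After op 10 (swap): stack=[19,0] mem=[17,9,0,0]
After op 11 (push 10): stack=[19,0,10] mem=[17,9,0,0]
After op 12 (swap): stack=[19,10,0] mem=[17,9,0,0]
After op 13 (*): stack=[19,0] mem=[17,9,0,0]
After op 14 (swap): stack=[0,19] mem=[17,9,0,0]

Answer: 17 9 0 0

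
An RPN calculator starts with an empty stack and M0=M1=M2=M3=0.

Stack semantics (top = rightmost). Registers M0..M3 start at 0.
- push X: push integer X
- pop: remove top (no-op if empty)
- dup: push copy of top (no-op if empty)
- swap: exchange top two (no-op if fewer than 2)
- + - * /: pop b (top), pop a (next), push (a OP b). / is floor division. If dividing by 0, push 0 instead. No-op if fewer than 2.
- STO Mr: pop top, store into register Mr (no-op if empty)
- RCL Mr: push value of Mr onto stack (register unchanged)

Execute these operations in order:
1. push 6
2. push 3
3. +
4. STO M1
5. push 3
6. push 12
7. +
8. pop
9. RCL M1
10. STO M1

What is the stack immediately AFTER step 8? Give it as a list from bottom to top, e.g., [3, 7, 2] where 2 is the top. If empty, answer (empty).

After op 1 (push 6): stack=[6] mem=[0,0,0,0]
After op 2 (push 3): stack=[6,3] mem=[0,0,0,0]
After op 3 (+): stack=[9] mem=[0,0,0,0]
After op 4 (STO M1): stack=[empty] mem=[0,9,0,0]
After op 5 (push 3): stack=[3] mem=[0,9,0,0]
After op 6 (push 12): stack=[3,12] mem=[0,9,0,0]
After op 7 (+): stack=[15] mem=[0,9,0,0]
After op 8 (pop): stack=[empty] mem=[0,9,0,0]

(empty)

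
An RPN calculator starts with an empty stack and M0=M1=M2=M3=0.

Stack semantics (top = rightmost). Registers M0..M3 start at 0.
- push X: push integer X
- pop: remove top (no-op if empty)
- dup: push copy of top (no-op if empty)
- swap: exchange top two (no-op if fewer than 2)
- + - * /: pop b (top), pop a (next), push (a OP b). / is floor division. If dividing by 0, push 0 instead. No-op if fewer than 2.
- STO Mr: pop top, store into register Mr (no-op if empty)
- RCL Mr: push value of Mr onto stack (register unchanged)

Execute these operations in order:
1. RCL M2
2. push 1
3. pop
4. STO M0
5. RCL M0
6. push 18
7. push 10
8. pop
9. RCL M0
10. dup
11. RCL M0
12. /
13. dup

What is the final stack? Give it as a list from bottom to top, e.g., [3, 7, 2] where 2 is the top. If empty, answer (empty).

After op 1 (RCL M2): stack=[0] mem=[0,0,0,0]
After op 2 (push 1): stack=[0,1] mem=[0,0,0,0]
After op 3 (pop): stack=[0] mem=[0,0,0,0]
After op 4 (STO M0): stack=[empty] mem=[0,0,0,0]
After op 5 (RCL M0): stack=[0] mem=[0,0,0,0]
After op 6 (push 18): stack=[0,18] mem=[0,0,0,0]
After op 7 (push 10): stack=[0,18,10] mem=[0,0,0,0]
After op 8 (pop): stack=[0,18] mem=[0,0,0,0]
After op 9 (RCL M0): stack=[0,18,0] mem=[0,0,0,0]
After op 10 (dup): stack=[0,18,0,0] mem=[0,0,0,0]
After op 11 (RCL M0): stack=[0,18,0,0,0] mem=[0,0,0,0]
After op 12 (/): stack=[0,18,0,0] mem=[0,0,0,0]
After op 13 (dup): stack=[0,18,0,0,0] mem=[0,0,0,0]

Answer: [0, 18, 0, 0, 0]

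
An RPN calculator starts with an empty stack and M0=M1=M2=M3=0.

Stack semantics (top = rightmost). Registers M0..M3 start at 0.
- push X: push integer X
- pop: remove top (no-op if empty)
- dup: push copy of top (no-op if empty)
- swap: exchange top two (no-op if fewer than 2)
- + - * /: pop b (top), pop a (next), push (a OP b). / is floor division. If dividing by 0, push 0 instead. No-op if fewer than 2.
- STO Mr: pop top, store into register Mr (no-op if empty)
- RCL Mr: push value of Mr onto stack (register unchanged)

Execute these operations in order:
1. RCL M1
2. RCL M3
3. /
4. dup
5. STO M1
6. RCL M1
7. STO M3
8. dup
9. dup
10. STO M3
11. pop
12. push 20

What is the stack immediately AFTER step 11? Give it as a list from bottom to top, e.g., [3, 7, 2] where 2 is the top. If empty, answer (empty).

After op 1 (RCL M1): stack=[0] mem=[0,0,0,0]
After op 2 (RCL M3): stack=[0,0] mem=[0,0,0,0]
After op 3 (/): stack=[0] mem=[0,0,0,0]
After op 4 (dup): stack=[0,0] mem=[0,0,0,0]
After op 5 (STO M1): stack=[0] mem=[0,0,0,0]
After op 6 (RCL M1): stack=[0,0] mem=[0,0,0,0]
After op 7 (STO M3): stack=[0] mem=[0,0,0,0]
After op 8 (dup): stack=[0,0] mem=[0,0,0,0]
After op 9 (dup): stack=[0,0,0] mem=[0,0,0,0]
After op 10 (STO M3): stack=[0,0] mem=[0,0,0,0]
After op 11 (pop): stack=[0] mem=[0,0,0,0]

[0]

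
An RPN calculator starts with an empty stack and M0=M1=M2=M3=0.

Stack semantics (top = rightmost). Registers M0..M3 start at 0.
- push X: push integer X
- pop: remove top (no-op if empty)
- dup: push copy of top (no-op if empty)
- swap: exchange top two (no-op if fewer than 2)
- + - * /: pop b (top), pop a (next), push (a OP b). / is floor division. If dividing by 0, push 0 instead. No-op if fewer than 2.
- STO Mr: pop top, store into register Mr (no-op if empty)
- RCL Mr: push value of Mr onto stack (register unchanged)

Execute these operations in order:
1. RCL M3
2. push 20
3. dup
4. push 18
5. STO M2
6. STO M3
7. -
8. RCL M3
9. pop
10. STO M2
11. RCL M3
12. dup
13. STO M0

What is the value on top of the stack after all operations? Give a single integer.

After op 1 (RCL M3): stack=[0] mem=[0,0,0,0]
After op 2 (push 20): stack=[0,20] mem=[0,0,0,0]
After op 3 (dup): stack=[0,20,20] mem=[0,0,0,0]
After op 4 (push 18): stack=[0,20,20,18] mem=[0,0,0,0]
After op 5 (STO M2): stack=[0,20,20] mem=[0,0,18,0]
After op 6 (STO M3): stack=[0,20] mem=[0,0,18,20]
After op 7 (-): stack=[-20] mem=[0,0,18,20]
After op 8 (RCL M3): stack=[-20,20] mem=[0,0,18,20]
After op 9 (pop): stack=[-20] mem=[0,0,18,20]
After op 10 (STO M2): stack=[empty] mem=[0,0,-20,20]
After op 11 (RCL M3): stack=[20] mem=[0,0,-20,20]
After op 12 (dup): stack=[20,20] mem=[0,0,-20,20]
After op 13 (STO M0): stack=[20] mem=[20,0,-20,20]

Answer: 20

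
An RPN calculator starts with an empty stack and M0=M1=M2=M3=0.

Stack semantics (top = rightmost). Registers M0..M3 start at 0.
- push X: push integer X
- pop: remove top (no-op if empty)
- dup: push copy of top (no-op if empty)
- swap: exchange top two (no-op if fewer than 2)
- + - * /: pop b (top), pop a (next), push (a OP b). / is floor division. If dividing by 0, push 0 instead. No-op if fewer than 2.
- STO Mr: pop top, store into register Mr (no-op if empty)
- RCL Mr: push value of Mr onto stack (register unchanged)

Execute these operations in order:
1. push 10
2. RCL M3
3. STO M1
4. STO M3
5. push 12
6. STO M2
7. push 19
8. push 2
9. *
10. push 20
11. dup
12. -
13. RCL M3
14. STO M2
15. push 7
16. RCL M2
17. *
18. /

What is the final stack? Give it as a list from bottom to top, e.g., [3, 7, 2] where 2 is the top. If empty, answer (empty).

After op 1 (push 10): stack=[10] mem=[0,0,0,0]
After op 2 (RCL M3): stack=[10,0] mem=[0,0,0,0]
After op 3 (STO M1): stack=[10] mem=[0,0,0,0]
After op 4 (STO M3): stack=[empty] mem=[0,0,0,10]
After op 5 (push 12): stack=[12] mem=[0,0,0,10]
After op 6 (STO M2): stack=[empty] mem=[0,0,12,10]
After op 7 (push 19): stack=[19] mem=[0,0,12,10]
After op 8 (push 2): stack=[19,2] mem=[0,0,12,10]
After op 9 (*): stack=[38] mem=[0,0,12,10]
After op 10 (push 20): stack=[38,20] mem=[0,0,12,10]
After op 11 (dup): stack=[38,20,20] mem=[0,0,12,10]
After op 12 (-): stack=[38,0] mem=[0,0,12,10]
After op 13 (RCL M3): stack=[38,0,10] mem=[0,0,12,10]
After op 14 (STO M2): stack=[38,0] mem=[0,0,10,10]
After op 15 (push 7): stack=[38,0,7] mem=[0,0,10,10]
After op 16 (RCL M2): stack=[38,0,7,10] mem=[0,0,10,10]
After op 17 (*): stack=[38,0,70] mem=[0,0,10,10]
After op 18 (/): stack=[38,0] mem=[0,0,10,10]

Answer: [38, 0]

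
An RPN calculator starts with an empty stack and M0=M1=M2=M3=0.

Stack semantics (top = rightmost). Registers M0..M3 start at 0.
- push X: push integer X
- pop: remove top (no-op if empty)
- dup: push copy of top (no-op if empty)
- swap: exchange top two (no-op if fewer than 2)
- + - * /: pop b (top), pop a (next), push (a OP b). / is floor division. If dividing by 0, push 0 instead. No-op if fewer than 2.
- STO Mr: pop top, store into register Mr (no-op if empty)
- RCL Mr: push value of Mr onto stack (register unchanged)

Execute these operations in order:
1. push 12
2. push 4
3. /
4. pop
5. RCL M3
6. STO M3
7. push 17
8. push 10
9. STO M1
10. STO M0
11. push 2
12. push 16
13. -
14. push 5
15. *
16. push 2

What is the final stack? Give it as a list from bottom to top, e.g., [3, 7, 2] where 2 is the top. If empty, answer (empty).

Answer: [-70, 2]

Derivation:
After op 1 (push 12): stack=[12] mem=[0,0,0,0]
After op 2 (push 4): stack=[12,4] mem=[0,0,0,0]
After op 3 (/): stack=[3] mem=[0,0,0,0]
After op 4 (pop): stack=[empty] mem=[0,0,0,0]
After op 5 (RCL M3): stack=[0] mem=[0,0,0,0]
After op 6 (STO M3): stack=[empty] mem=[0,0,0,0]
After op 7 (push 17): stack=[17] mem=[0,0,0,0]
After op 8 (push 10): stack=[17,10] mem=[0,0,0,0]
After op 9 (STO M1): stack=[17] mem=[0,10,0,0]
After op 10 (STO M0): stack=[empty] mem=[17,10,0,0]
After op 11 (push 2): stack=[2] mem=[17,10,0,0]
After op 12 (push 16): stack=[2,16] mem=[17,10,0,0]
After op 13 (-): stack=[-14] mem=[17,10,0,0]
After op 14 (push 5): stack=[-14,5] mem=[17,10,0,0]
After op 15 (*): stack=[-70] mem=[17,10,0,0]
After op 16 (push 2): stack=[-70,2] mem=[17,10,0,0]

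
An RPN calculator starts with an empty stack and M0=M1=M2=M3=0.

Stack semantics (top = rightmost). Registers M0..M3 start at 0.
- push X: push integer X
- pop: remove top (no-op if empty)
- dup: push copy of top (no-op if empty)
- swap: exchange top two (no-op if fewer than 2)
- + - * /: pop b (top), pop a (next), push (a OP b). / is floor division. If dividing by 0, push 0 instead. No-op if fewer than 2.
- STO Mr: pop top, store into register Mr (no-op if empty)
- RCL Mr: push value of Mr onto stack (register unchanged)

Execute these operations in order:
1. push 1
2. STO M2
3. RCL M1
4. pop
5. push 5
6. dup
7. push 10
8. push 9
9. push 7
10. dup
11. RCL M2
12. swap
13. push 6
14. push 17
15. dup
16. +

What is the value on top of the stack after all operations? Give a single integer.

Answer: 34

Derivation:
After op 1 (push 1): stack=[1] mem=[0,0,0,0]
After op 2 (STO M2): stack=[empty] mem=[0,0,1,0]
After op 3 (RCL M1): stack=[0] mem=[0,0,1,0]
After op 4 (pop): stack=[empty] mem=[0,0,1,0]
After op 5 (push 5): stack=[5] mem=[0,0,1,0]
After op 6 (dup): stack=[5,5] mem=[0,0,1,0]
After op 7 (push 10): stack=[5,5,10] mem=[0,0,1,0]
After op 8 (push 9): stack=[5,5,10,9] mem=[0,0,1,0]
After op 9 (push 7): stack=[5,5,10,9,7] mem=[0,0,1,0]
After op 10 (dup): stack=[5,5,10,9,7,7] mem=[0,0,1,0]
After op 11 (RCL M2): stack=[5,5,10,9,7,7,1] mem=[0,0,1,0]
After op 12 (swap): stack=[5,5,10,9,7,1,7] mem=[0,0,1,0]
After op 13 (push 6): stack=[5,5,10,9,7,1,7,6] mem=[0,0,1,0]
After op 14 (push 17): stack=[5,5,10,9,7,1,7,6,17] mem=[0,0,1,0]
After op 15 (dup): stack=[5,5,10,9,7,1,7,6,17,17] mem=[0,0,1,0]
After op 16 (+): stack=[5,5,10,9,7,1,7,6,34] mem=[0,0,1,0]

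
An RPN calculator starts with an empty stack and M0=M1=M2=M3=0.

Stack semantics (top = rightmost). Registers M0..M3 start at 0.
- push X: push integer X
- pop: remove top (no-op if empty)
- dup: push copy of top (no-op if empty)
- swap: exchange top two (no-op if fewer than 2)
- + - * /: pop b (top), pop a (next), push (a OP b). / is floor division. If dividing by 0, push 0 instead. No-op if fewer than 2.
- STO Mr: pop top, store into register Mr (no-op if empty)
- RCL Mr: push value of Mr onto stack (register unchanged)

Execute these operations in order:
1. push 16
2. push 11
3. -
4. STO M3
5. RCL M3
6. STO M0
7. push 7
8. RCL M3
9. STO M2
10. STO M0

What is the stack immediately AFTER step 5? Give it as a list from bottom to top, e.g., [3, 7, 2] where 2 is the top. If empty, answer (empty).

After op 1 (push 16): stack=[16] mem=[0,0,0,0]
After op 2 (push 11): stack=[16,11] mem=[0,0,0,0]
After op 3 (-): stack=[5] mem=[0,0,0,0]
After op 4 (STO M3): stack=[empty] mem=[0,0,0,5]
After op 5 (RCL M3): stack=[5] mem=[0,0,0,5]

[5]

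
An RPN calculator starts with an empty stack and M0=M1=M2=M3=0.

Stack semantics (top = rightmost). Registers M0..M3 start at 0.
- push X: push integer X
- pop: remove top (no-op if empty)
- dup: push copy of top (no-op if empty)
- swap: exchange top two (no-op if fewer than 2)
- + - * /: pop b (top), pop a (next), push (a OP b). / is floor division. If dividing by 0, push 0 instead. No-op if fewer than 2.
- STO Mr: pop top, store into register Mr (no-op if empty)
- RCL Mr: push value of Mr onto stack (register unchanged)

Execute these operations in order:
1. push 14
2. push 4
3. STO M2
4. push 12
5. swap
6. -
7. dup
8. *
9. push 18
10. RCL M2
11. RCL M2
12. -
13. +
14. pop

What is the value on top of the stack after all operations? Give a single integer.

Answer: 4

Derivation:
After op 1 (push 14): stack=[14] mem=[0,0,0,0]
After op 2 (push 4): stack=[14,4] mem=[0,0,0,0]
After op 3 (STO M2): stack=[14] mem=[0,0,4,0]
After op 4 (push 12): stack=[14,12] mem=[0,0,4,0]
After op 5 (swap): stack=[12,14] mem=[0,0,4,0]
After op 6 (-): stack=[-2] mem=[0,0,4,0]
After op 7 (dup): stack=[-2,-2] mem=[0,0,4,0]
After op 8 (*): stack=[4] mem=[0,0,4,0]
After op 9 (push 18): stack=[4,18] mem=[0,0,4,0]
After op 10 (RCL M2): stack=[4,18,4] mem=[0,0,4,0]
After op 11 (RCL M2): stack=[4,18,4,4] mem=[0,0,4,0]
After op 12 (-): stack=[4,18,0] mem=[0,0,4,0]
After op 13 (+): stack=[4,18] mem=[0,0,4,0]
After op 14 (pop): stack=[4] mem=[0,0,4,0]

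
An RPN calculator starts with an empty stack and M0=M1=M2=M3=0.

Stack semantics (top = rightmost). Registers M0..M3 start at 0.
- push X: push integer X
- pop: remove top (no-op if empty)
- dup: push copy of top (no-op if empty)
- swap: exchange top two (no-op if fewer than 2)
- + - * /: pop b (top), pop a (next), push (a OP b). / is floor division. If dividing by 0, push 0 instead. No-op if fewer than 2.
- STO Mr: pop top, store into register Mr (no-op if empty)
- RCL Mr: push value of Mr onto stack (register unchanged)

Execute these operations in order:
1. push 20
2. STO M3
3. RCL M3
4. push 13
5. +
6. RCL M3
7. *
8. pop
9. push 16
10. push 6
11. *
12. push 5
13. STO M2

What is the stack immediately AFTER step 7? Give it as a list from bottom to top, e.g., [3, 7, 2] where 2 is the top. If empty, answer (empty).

After op 1 (push 20): stack=[20] mem=[0,0,0,0]
After op 2 (STO M3): stack=[empty] mem=[0,0,0,20]
After op 3 (RCL M3): stack=[20] mem=[0,0,0,20]
After op 4 (push 13): stack=[20,13] mem=[0,0,0,20]
After op 5 (+): stack=[33] mem=[0,0,0,20]
After op 6 (RCL M3): stack=[33,20] mem=[0,0,0,20]
After op 7 (*): stack=[660] mem=[0,0,0,20]

[660]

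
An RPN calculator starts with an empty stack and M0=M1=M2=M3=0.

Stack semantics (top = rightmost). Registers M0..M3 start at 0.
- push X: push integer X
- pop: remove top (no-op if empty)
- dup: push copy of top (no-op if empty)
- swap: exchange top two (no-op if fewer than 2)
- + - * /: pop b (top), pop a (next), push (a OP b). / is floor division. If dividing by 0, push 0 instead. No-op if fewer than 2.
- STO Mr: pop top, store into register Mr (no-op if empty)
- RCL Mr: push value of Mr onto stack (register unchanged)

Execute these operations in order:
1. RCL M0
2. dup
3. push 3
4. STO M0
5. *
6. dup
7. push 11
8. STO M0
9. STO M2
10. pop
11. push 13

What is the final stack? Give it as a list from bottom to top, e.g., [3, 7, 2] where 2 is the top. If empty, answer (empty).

Answer: [13]

Derivation:
After op 1 (RCL M0): stack=[0] mem=[0,0,0,0]
After op 2 (dup): stack=[0,0] mem=[0,0,0,0]
After op 3 (push 3): stack=[0,0,3] mem=[0,0,0,0]
After op 4 (STO M0): stack=[0,0] mem=[3,0,0,0]
After op 5 (*): stack=[0] mem=[3,0,0,0]
After op 6 (dup): stack=[0,0] mem=[3,0,0,0]
After op 7 (push 11): stack=[0,0,11] mem=[3,0,0,0]
After op 8 (STO M0): stack=[0,0] mem=[11,0,0,0]
After op 9 (STO M2): stack=[0] mem=[11,0,0,0]
After op 10 (pop): stack=[empty] mem=[11,0,0,0]
After op 11 (push 13): stack=[13] mem=[11,0,0,0]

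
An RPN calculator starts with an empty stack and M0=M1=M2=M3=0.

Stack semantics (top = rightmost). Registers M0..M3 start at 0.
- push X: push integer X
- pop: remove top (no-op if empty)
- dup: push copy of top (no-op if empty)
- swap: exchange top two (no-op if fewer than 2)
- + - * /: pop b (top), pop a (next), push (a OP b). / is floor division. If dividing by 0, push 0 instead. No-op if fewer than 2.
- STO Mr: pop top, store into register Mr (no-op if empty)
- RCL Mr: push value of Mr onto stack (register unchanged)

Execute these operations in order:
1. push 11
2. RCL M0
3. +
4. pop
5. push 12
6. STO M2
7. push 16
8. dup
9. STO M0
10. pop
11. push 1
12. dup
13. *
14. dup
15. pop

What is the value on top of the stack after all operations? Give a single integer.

After op 1 (push 11): stack=[11] mem=[0,0,0,0]
After op 2 (RCL M0): stack=[11,0] mem=[0,0,0,0]
After op 3 (+): stack=[11] mem=[0,0,0,0]
After op 4 (pop): stack=[empty] mem=[0,0,0,0]
After op 5 (push 12): stack=[12] mem=[0,0,0,0]
After op 6 (STO M2): stack=[empty] mem=[0,0,12,0]
After op 7 (push 16): stack=[16] mem=[0,0,12,0]
After op 8 (dup): stack=[16,16] mem=[0,0,12,0]
After op 9 (STO M0): stack=[16] mem=[16,0,12,0]
After op 10 (pop): stack=[empty] mem=[16,0,12,0]
After op 11 (push 1): stack=[1] mem=[16,0,12,0]
After op 12 (dup): stack=[1,1] mem=[16,0,12,0]
After op 13 (*): stack=[1] mem=[16,0,12,0]
After op 14 (dup): stack=[1,1] mem=[16,0,12,0]
After op 15 (pop): stack=[1] mem=[16,0,12,0]

Answer: 1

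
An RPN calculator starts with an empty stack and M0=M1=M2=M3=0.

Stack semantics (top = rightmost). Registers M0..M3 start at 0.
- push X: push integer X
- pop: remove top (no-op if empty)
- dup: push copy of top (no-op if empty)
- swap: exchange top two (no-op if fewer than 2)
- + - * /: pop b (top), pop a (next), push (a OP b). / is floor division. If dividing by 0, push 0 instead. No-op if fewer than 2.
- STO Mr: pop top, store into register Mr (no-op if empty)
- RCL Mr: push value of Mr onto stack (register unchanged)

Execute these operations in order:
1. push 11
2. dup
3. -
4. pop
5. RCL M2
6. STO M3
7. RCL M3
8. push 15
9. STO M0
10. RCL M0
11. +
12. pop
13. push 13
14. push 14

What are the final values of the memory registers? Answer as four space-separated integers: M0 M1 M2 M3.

After op 1 (push 11): stack=[11] mem=[0,0,0,0]
After op 2 (dup): stack=[11,11] mem=[0,0,0,0]
After op 3 (-): stack=[0] mem=[0,0,0,0]
After op 4 (pop): stack=[empty] mem=[0,0,0,0]
After op 5 (RCL M2): stack=[0] mem=[0,0,0,0]
After op 6 (STO M3): stack=[empty] mem=[0,0,0,0]
After op 7 (RCL M3): stack=[0] mem=[0,0,0,0]
After op 8 (push 15): stack=[0,15] mem=[0,0,0,0]
After op 9 (STO M0): stack=[0] mem=[15,0,0,0]
After op 10 (RCL M0): stack=[0,15] mem=[15,0,0,0]
After op 11 (+): stack=[15] mem=[15,0,0,0]
After op 12 (pop): stack=[empty] mem=[15,0,0,0]
After op 13 (push 13): stack=[13] mem=[15,0,0,0]
After op 14 (push 14): stack=[13,14] mem=[15,0,0,0]

Answer: 15 0 0 0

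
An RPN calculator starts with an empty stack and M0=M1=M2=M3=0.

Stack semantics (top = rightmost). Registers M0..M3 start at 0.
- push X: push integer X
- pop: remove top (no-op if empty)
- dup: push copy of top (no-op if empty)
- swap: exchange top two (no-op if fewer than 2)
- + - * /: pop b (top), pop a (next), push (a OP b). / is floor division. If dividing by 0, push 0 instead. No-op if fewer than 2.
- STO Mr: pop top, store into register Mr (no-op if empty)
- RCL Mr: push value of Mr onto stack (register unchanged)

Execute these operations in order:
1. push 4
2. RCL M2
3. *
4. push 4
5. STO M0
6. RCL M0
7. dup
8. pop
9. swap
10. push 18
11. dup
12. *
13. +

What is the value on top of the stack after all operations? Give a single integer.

Answer: 324

Derivation:
After op 1 (push 4): stack=[4] mem=[0,0,0,0]
After op 2 (RCL M2): stack=[4,0] mem=[0,0,0,0]
After op 3 (*): stack=[0] mem=[0,0,0,0]
After op 4 (push 4): stack=[0,4] mem=[0,0,0,0]
After op 5 (STO M0): stack=[0] mem=[4,0,0,0]
After op 6 (RCL M0): stack=[0,4] mem=[4,0,0,0]
After op 7 (dup): stack=[0,4,4] mem=[4,0,0,0]
After op 8 (pop): stack=[0,4] mem=[4,0,0,0]
After op 9 (swap): stack=[4,0] mem=[4,0,0,0]
After op 10 (push 18): stack=[4,0,18] mem=[4,0,0,0]
After op 11 (dup): stack=[4,0,18,18] mem=[4,0,0,0]
After op 12 (*): stack=[4,0,324] mem=[4,0,0,0]
After op 13 (+): stack=[4,324] mem=[4,0,0,0]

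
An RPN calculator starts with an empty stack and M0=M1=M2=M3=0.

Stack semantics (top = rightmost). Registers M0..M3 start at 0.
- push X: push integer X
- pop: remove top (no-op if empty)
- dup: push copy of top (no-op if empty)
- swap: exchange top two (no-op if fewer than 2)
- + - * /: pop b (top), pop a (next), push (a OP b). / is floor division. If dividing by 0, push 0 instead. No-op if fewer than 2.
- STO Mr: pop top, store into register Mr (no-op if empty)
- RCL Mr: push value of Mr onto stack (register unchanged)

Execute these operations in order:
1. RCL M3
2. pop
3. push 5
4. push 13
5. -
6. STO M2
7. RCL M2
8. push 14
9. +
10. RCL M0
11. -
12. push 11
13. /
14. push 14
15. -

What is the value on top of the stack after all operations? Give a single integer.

Answer: -14

Derivation:
After op 1 (RCL M3): stack=[0] mem=[0,0,0,0]
After op 2 (pop): stack=[empty] mem=[0,0,0,0]
After op 3 (push 5): stack=[5] mem=[0,0,0,0]
After op 4 (push 13): stack=[5,13] mem=[0,0,0,0]
After op 5 (-): stack=[-8] mem=[0,0,0,0]
After op 6 (STO M2): stack=[empty] mem=[0,0,-8,0]
After op 7 (RCL M2): stack=[-8] mem=[0,0,-8,0]
After op 8 (push 14): stack=[-8,14] mem=[0,0,-8,0]
After op 9 (+): stack=[6] mem=[0,0,-8,0]
After op 10 (RCL M0): stack=[6,0] mem=[0,0,-8,0]
After op 11 (-): stack=[6] mem=[0,0,-8,0]
After op 12 (push 11): stack=[6,11] mem=[0,0,-8,0]
After op 13 (/): stack=[0] mem=[0,0,-8,0]
After op 14 (push 14): stack=[0,14] mem=[0,0,-8,0]
After op 15 (-): stack=[-14] mem=[0,0,-8,0]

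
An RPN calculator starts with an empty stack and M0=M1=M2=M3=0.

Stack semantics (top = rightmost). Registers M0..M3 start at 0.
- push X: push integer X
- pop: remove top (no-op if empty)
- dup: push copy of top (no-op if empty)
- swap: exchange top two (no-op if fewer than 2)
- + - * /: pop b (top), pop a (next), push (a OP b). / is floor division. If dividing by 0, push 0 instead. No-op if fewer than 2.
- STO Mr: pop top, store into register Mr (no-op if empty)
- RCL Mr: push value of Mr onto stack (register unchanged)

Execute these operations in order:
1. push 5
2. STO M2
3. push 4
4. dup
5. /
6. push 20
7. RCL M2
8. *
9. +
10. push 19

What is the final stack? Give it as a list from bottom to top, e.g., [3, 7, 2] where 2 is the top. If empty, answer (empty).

After op 1 (push 5): stack=[5] mem=[0,0,0,0]
After op 2 (STO M2): stack=[empty] mem=[0,0,5,0]
After op 3 (push 4): stack=[4] mem=[0,0,5,0]
After op 4 (dup): stack=[4,4] mem=[0,0,5,0]
After op 5 (/): stack=[1] mem=[0,0,5,0]
After op 6 (push 20): stack=[1,20] mem=[0,0,5,0]
After op 7 (RCL M2): stack=[1,20,5] mem=[0,0,5,0]
After op 8 (*): stack=[1,100] mem=[0,0,5,0]
After op 9 (+): stack=[101] mem=[0,0,5,0]
After op 10 (push 19): stack=[101,19] mem=[0,0,5,0]

Answer: [101, 19]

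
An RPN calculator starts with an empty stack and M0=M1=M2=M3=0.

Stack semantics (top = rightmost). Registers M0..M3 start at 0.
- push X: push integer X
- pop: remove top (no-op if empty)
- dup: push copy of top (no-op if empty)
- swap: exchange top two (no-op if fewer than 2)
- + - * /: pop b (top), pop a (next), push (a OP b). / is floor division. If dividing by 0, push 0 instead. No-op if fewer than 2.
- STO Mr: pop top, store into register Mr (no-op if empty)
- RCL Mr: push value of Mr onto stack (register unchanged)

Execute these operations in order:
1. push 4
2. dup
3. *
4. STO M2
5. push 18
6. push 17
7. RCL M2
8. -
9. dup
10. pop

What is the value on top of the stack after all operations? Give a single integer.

After op 1 (push 4): stack=[4] mem=[0,0,0,0]
After op 2 (dup): stack=[4,4] mem=[0,0,0,0]
After op 3 (*): stack=[16] mem=[0,0,0,0]
After op 4 (STO M2): stack=[empty] mem=[0,0,16,0]
After op 5 (push 18): stack=[18] mem=[0,0,16,0]
After op 6 (push 17): stack=[18,17] mem=[0,0,16,0]
After op 7 (RCL M2): stack=[18,17,16] mem=[0,0,16,0]
After op 8 (-): stack=[18,1] mem=[0,0,16,0]
After op 9 (dup): stack=[18,1,1] mem=[0,0,16,0]
After op 10 (pop): stack=[18,1] mem=[0,0,16,0]

Answer: 1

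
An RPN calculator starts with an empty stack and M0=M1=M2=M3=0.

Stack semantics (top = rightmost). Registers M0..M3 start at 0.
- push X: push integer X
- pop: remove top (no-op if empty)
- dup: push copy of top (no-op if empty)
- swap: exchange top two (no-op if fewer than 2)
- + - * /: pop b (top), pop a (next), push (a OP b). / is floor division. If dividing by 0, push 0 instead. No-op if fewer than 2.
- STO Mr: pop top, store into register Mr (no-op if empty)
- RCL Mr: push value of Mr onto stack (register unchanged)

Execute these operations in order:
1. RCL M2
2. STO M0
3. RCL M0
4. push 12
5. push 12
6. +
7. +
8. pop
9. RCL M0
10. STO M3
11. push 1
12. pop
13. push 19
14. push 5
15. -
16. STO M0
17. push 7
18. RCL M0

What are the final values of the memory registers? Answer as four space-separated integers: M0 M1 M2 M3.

Answer: 14 0 0 0

Derivation:
After op 1 (RCL M2): stack=[0] mem=[0,0,0,0]
After op 2 (STO M0): stack=[empty] mem=[0,0,0,0]
After op 3 (RCL M0): stack=[0] mem=[0,0,0,0]
After op 4 (push 12): stack=[0,12] mem=[0,0,0,0]
After op 5 (push 12): stack=[0,12,12] mem=[0,0,0,0]
After op 6 (+): stack=[0,24] mem=[0,0,0,0]
After op 7 (+): stack=[24] mem=[0,0,0,0]
After op 8 (pop): stack=[empty] mem=[0,0,0,0]
After op 9 (RCL M0): stack=[0] mem=[0,0,0,0]
After op 10 (STO M3): stack=[empty] mem=[0,0,0,0]
After op 11 (push 1): stack=[1] mem=[0,0,0,0]
After op 12 (pop): stack=[empty] mem=[0,0,0,0]
After op 13 (push 19): stack=[19] mem=[0,0,0,0]
After op 14 (push 5): stack=[19,5] mem=[0,0,0,0]
After op 15 (-): stack=[14] mem=[0,0,0,0]
After op 16 (STO M0): stack=[empty] mem=[14,0,0,0]
After op 17 (push 7): stack=[7] mem=[14,0,0,0]
After op 18 (RCL M0): stack=[7,14] mem=[14,0,0,0]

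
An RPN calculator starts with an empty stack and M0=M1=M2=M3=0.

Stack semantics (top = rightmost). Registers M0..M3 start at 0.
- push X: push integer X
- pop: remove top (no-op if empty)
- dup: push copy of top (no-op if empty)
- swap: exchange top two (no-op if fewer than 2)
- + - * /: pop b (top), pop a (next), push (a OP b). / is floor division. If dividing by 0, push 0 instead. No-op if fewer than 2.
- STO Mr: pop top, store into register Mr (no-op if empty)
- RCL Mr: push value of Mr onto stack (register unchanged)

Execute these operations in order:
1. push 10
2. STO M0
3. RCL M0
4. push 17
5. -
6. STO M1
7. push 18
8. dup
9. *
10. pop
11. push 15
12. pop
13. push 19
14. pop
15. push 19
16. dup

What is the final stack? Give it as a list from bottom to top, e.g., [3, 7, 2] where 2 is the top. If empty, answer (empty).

Answer: [19, 19]

Derivation:
After op 1 (push 10): stack=[10] mem=[0,0,0,0]
After op 2 (STO M0): stack=[empty] mem=[10,0,0,0]
After op 3 (RCL M0): stack=[10] mem=[10,0,0,0]
After op 4 (push 17): stack=[10,17] mem=[10,0,0,0]
After op 5 (-): stack=[-7] mem=[10,0,0,0]
After op 6 (STO M1): stack=[empty] mem=[10,-7,0,0]
After op 7 (push 18): stack=[18] mem=[10,-7,0,0]
After op 8 (dup): stack=[18,18] mem=[10,-7,0,0]
After op 9 (*): stack=[324] mem=[10,-7,0,0]
After op 10 (pop): stack=[empty] mem=[10,-7,0,0]
After op 11 (push 15): stack=[15] mem=[10,-7,0,0]
After op 12 (pop): stack=[empty] mem=[10,-7,0,0]
After op 13 (push 19): stack=[19] mem=[10,-7,0,0]
After op 14 (pop): stack=[empty] mem=[10,-7,0,0]
After op 15 (push 19): stack=[19] mem=[10,-7,0,0]
After op 16 (dup): stack=[19,19] mem=[10,-7,0,0]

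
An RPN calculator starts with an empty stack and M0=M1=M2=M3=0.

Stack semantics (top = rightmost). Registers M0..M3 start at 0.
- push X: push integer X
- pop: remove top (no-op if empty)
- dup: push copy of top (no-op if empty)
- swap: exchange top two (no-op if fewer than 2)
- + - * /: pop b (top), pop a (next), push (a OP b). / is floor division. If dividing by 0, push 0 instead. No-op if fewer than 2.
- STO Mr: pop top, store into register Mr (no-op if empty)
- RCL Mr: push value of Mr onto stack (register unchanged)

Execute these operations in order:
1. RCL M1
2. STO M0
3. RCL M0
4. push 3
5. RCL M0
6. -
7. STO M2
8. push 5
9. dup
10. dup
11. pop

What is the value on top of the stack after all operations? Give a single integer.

Answer: 5

Derivation:
After op 1 (RCL M1): stack=[0] mem=[0,0,0,0]
After op 2 (STO M0): stack=[empty] mem=[0,0,0,0]
After op 3 (RCL M0): stack=[0] mem=[0,0,0,0]
After op 4 (push 3): stack=[0,3] mem=[0,0,0,0]
After op 5 (RCL M0): stack=[0,3,0] mem=[0,0,0,0]
After op 6 (-): stack=[0,3] mem=[0,0,0,0]
After op 7 (STO M2): stack=[0] mem=[0,0,3,0]
After op 8 (push 5): stack=[0,5] mem=[0,0,3,0]
After op 9 (dup): stack=[0,5,5] mem=[0,0,3,0]
After op 10 (dup): stack=[0,5,5,5] mem=[0,0,3,0]
After op 11 (pop): stack=[0,5,5] mem=[0,0,3,0]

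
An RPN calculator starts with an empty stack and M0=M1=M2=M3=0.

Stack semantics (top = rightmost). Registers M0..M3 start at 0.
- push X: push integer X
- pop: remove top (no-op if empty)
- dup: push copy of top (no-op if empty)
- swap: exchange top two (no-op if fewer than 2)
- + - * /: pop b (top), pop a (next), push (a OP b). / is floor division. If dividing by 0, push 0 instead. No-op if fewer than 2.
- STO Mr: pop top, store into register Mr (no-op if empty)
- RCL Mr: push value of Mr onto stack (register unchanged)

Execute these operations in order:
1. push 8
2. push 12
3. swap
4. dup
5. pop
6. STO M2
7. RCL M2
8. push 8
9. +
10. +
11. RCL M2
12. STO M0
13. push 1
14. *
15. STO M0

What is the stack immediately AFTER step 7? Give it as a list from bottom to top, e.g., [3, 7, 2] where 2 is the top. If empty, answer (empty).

After op 1 (push 8): stack=[8] mem=[0,0,0,0]
After op 2 (push 12): stack=[8,12] mem=[0,0,0,0]
After op 3 (swap): stack=[12,8] mem=[0,0,0,0]
After op 4 (dup): stack=[12,8,8] mem=[0,0,0,0]
After op 5 (pop): stack=[12,8] mem=[0,0,0,0]
After op 6 (STO M2): stack=[12] mem=[0,0,8,0]
After op 7 (RCL M2): stack=[12,8] mem=[0,0,8,0]

[12, 8]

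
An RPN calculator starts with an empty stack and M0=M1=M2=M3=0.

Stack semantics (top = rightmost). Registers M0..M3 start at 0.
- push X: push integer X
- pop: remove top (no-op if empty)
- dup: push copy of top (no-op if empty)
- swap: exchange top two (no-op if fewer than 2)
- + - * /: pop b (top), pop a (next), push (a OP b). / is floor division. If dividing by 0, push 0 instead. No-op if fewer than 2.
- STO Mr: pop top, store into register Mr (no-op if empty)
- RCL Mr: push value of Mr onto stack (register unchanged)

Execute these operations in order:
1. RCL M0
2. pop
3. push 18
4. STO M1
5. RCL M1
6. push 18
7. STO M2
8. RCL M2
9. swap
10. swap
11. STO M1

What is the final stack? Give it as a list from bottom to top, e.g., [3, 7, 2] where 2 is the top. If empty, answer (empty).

Answer: [18]

Derivation:
After op 1 (RCL M0): stack=[0] mem=[0,0,0,0]
After op 2 (pop): stack=[empty] mem=[0,0,0,0]
After op 3 (push 18): stack=[18] mem=[0,0,0,0]
After op 4 (STO M1): stack=[empty] mem=[0,18,0,0]
After op 5 (RCL M1): stack=[18] mem=[0,18,0,0]
After op 6 (push 18): stack=[18,18] mem=[0,18,0,0]
After op 7 (STO M2): stack=[18] mem=[0,18,18,0]
After op 8 (RCL M2): stack=[18,18] mem=[0,18,18,0]
After op 9 (swap): stack=[18,18] mem=[0,18,18,0]
After op 10 (swap): stack=[18,18] mem=[0,18,18,0]
After op 11 (STO M1): stack=[18] mem=[0,18,18,0]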